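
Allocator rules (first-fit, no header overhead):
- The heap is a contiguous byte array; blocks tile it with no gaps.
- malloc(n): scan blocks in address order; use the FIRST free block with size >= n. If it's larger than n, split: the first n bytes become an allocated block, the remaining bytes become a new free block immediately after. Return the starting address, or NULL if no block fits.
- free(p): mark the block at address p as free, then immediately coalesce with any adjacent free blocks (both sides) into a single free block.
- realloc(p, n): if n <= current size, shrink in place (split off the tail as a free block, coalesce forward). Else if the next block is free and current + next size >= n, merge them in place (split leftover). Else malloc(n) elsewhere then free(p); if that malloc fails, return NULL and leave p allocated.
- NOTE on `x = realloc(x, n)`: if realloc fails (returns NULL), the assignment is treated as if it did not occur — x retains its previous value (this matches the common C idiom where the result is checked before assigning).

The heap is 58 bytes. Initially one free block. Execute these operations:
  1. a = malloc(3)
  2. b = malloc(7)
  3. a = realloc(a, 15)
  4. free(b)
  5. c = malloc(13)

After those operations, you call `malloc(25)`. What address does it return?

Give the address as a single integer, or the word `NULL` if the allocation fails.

Answer: NULL

Derivation:
Op 1: a = malloc(3) -> a = 0; heap: [0-2 ALLOC][3-57 FREE]
Op 2: b = malloc(7) -> b = 3; heap: [0-2 ALLOC][3-9 ALLOC][10-57 FREE]
Op 3: a = realloc(a, 15) -> a = 10; heap: [0-2 FREE][3-9 ALLOC][10-24 ALLOC][25-57 FREE]
Op 4: free(b) -> (freed b); heap: [0-9 FREE][10-24 ALLOC][25-57 FREE]
Op 5: c = malloc(13) -> c = 25; heap: [0-9 FREE][10-24 ALLOC][25-37 ALLOC][38-57 FREE]
malloc(25): first-fit scan over [0-9 FREE][10-24 ALLOC][25-37 ALLOC][38-57 FREE] -> NULL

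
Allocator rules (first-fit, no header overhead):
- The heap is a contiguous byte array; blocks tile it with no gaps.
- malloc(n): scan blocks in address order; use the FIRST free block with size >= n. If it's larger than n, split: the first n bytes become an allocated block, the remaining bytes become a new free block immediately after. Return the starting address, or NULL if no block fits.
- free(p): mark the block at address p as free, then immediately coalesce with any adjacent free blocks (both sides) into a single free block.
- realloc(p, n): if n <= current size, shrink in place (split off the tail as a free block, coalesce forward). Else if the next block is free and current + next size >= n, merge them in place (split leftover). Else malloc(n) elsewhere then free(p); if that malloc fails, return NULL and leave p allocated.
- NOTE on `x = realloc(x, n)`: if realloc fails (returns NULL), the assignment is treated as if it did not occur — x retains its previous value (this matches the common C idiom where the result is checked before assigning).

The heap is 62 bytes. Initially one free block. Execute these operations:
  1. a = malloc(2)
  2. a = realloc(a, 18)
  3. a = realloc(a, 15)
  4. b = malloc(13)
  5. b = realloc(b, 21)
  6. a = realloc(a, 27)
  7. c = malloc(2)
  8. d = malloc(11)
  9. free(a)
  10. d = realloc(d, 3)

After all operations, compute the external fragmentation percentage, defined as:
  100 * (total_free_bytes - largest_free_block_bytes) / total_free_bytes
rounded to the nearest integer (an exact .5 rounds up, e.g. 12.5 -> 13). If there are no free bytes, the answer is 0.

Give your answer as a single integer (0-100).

Op 1: a = malloc(2) -> a = 0; heap: [0-1 ALLOC][2-61 FREE]
Op 2: a = realloc(a, 18) -> a = 0; heap: [0-17 ALLOC][18-61 FREE]
Op 3: a = realloc(a, 15) -> a = 0; heap: [0-14 ALLOC][15-61 FREE]
Op 4: b = malloc(13) -> b = 15; heap: [0-14 ALLOC][15-27 ALLOC][28-61 FREE]
Op 5: b = realloc(b, 21) -> b = 15; heap: [0-14 ALLOC][15-35 ALLOC][36-61 FREE]
Op 6: a = realloc(a, 27) -> NULL (a unchanged); heap: [0-14 ALLOC][15-35 ALLOC][36-61 FREE]
Op 7: c = malloc(2) -> c = 36; heap: [0-14 ALLOC][15-35 ALLOC][36-37 ALLOC][38-61 FREE]
Op 8: d = malloc(11) -> d = 38; heap: [0-14 ALLOC][15-35 ALLOC][36-37 ALLOC][38-48 ALLOC][49-61 FREE]
Op 9: free(a) -> (freed a); heap: [0-14 FREE][15-35 ALLOC][36-37 ALLOC][38-48 ALLOC][49-61 FREE]
Op 10: d = realloc(d, 3) -> d = 38; heap: [0-14 FREE][15-35 ALLOC][36-37 ALLOC][38-40 ALLOC][41-61 FREE]
Free blocks: [15 21] total_free=36 largest=21 -> 100*(36-21)/36 = 1500/36 ≈ 41.667 -> rounds to 42

Answer: 42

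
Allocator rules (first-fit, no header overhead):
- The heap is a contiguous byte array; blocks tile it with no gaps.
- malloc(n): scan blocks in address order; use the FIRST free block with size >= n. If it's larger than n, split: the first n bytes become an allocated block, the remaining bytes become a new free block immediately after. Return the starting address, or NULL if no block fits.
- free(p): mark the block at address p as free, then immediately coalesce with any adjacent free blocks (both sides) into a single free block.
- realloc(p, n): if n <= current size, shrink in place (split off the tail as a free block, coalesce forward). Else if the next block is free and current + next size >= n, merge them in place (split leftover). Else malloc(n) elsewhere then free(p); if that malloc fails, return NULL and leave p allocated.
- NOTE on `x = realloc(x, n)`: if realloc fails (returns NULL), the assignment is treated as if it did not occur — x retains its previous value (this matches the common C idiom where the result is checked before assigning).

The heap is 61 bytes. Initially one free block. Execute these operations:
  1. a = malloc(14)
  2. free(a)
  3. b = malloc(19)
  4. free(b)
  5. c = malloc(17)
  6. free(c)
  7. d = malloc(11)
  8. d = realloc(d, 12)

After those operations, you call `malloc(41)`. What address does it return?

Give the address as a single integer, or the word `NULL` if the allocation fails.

Op 1: a = malloc(14) -> a = 0; heap: [0-13 ALLOC][14-60 FREE]
Op 2: free(a) -> (freed a); heap: [0-60 FREE]
Op 3: b = malloc(19) -> b = 0; heap: [0-18 ALLOC][19-60 FREE]
Op 4: free(b) -> (freed b); heap: [0-60 FREE]
Op 5: c = malloc(17) -> c = 0; heap: [0-16 ALLOC][17-60 FREE]
Op 6: free(c) -> (freed c); heap: [0-60 FREE]
Op 7: d = malloc(11) -> d = 0; heap: [0-10 ALLOC][11-60 FREE]
Op 8: d = realloc(d, 12) -> d = 0; heap: [0-11 ALLOC][12-60 FREE]
malloc(41): first-fit scan over [0-11 ALLOC][12-60 FREE] -> 12

Answer: 12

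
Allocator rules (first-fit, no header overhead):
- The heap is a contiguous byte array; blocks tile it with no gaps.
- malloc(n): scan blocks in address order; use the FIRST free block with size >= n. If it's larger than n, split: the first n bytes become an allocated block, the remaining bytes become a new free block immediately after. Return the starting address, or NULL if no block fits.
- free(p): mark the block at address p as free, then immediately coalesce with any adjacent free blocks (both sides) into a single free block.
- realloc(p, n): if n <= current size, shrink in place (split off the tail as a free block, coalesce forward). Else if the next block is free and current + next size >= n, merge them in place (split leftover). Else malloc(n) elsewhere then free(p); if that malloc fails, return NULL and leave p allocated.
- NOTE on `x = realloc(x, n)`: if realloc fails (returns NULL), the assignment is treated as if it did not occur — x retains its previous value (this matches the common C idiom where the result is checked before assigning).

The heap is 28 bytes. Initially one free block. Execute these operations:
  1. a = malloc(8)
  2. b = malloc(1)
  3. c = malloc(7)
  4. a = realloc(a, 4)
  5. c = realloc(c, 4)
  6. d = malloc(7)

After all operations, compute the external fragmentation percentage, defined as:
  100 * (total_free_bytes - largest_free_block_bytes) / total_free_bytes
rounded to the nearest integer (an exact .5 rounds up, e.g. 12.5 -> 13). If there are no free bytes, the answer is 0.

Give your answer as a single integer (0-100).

Op 1: a = malloc(8) -> a = 0; heap: [0-7 ALLOC][8-27 FREE]
Op 2: b = malloc(1) -> b = 8; heap: [0-7 ALLOC][8-8 ALLOC][9-27 FREE]
Op 3: c = malloc(7) -> c = 9; heap: [0-7 ALLOC][8-8 ALLOC][9-15 ALLOC][16-27 FREE]
Op 4: a = realloc(a, 4) -> a = 0; heap: [0-3 ALLOC][4-7 FREE][8-8 ALLOC][9-15 ALLOC][16-27 FREE]
Op 5: c = realloc(c, 4) -> c = 9; heap: [0-3 ALLOC][4-7 FREE][8-8 ALLOC][9-12 ALLOC][13-27 FREE]
Op 6: d = malloc(7) -> d = 13; heap: [0-3 ALLOC][4-7 FREE][8-8 ALLOC][9-12 ALLOC][13-19 ALLOC][20-27 FREE]
Free blocks: [4 8] total_free=12 largest=8 -> 100*(12-8)/12 = 400/12 ≈ 33.333 -> rounds to 33

Answer: 33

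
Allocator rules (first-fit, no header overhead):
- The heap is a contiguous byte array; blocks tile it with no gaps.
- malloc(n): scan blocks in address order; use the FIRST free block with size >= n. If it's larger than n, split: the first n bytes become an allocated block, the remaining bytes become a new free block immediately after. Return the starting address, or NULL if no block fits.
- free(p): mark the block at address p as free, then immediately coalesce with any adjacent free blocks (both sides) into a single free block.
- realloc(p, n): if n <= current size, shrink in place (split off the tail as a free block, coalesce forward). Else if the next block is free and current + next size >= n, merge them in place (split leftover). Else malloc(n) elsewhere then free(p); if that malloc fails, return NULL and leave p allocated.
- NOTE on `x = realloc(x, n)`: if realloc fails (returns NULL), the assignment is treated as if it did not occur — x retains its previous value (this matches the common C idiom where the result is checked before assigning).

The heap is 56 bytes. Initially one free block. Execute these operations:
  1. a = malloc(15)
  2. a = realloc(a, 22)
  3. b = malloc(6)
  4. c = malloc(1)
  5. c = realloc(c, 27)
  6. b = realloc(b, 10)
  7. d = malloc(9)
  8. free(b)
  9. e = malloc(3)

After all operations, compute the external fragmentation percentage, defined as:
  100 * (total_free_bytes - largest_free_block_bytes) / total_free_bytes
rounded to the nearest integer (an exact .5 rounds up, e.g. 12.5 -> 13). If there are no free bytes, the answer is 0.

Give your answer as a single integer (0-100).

Op 1: a = malloc(15) -> a = 0; heap: [0-14 ALLOC][15-55 FREE]
Op 2: a = realloc(a, 22) -> a = 0; heap: [0-21 ALLOC][22-55 FREE]
Op 3: b = malloc(6) -> b = 22; heap: [0-21 ALLOC][22-27 ALLOC][28-55 FREE]
Op 4: c = malloc(1) -> c = 28; heap: [0-21 ALLOC][22-27 ALLOC][28-28 ALLOC][29-55 FREE]
Op 5: c = realloc(c, 27) -> c = 28; heap: [0-21 ALLOC][22-27 ALLOC][28-54 ALLOC][55-55 FREE]
Op 6: b = realloc(b, 10) -> NULL (b unchanged); heap: [0-21 ALLOC][22-27 ALLOC][28-54 ALLOC][55-55 FREE]
Op 7: d = malloc(9) -> d = NULL; heap: [0-21 ALLOC][22-27 ALLOC][28-54 ALLOC][55-55 FREE]
Op 8: free(b) -> (freed b); heap: [0-21 ALLOC][22-27 FREE][28-54 ALLOC][55-55 FREE]
Op 9: e = malloc(3) -> e = 22; heap: [0-21 ALLOC][22-24 ALLOC][25-27 FREE][28-54 ALLOC][55-55 FREE]
Free blocks: [3 1] total_free=4 largest=3 -> 100*(4-3)/4 = 100/4 = 25

Answer: 25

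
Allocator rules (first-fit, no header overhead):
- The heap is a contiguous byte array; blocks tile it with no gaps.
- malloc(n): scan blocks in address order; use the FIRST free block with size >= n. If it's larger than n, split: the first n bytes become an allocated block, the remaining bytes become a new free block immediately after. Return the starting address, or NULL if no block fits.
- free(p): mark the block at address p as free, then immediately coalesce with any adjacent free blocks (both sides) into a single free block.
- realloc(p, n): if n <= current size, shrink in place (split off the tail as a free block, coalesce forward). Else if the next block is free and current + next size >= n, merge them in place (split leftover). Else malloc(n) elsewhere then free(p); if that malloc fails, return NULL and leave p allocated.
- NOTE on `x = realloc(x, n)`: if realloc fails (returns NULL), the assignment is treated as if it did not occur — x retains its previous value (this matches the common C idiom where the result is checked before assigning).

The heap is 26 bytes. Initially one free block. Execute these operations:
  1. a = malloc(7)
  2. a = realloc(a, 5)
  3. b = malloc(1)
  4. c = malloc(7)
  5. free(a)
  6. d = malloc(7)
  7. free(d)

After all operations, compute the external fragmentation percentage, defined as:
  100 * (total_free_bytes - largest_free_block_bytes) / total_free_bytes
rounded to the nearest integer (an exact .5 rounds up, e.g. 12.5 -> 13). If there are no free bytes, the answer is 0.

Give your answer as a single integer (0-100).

Answer: 28

Derivation:
Op 1: a = malloc(7) -> a = 0; heap: [0-6 ALLOC][7-25 FREE]
Op 2: a = realloc(a, 5) -> a = 0; heap: [0-4 ALLOC][5-25 FREE]
Op 3: b = malloc(1) -> b = 5; heap: [0-4 ALLOC][5-5 ALLOC][6-25 FREE]
Op 4: c = malloc(7) -> c = 6; heap: [0-4 ALLOC][5-5 ALLOC][6-12 ALLOC][13-25 FREE]
Op 5: free(a) -> (freed a); heap: [0-4 FREE][5-5 ALLOC][6-12 ALLOC][13-25 FREE]
Op 6: d = malloc(7) -> d = 13; heap: [0-4 FREE][5-5 ALLOC][6-12 ALLOC][13-19 ALLOC][20-25 FREE]
Op 7: free(d) -> (freed d); heap: [0-4 FREE][5-5 ALLOC][6-12 ALLOC][13-25 FREE]
Free blocks: [5 13] total_free=18 largest=13 -> 100*(18-13)/18 = 500/18 ≈ 27.778 -> rounds to 28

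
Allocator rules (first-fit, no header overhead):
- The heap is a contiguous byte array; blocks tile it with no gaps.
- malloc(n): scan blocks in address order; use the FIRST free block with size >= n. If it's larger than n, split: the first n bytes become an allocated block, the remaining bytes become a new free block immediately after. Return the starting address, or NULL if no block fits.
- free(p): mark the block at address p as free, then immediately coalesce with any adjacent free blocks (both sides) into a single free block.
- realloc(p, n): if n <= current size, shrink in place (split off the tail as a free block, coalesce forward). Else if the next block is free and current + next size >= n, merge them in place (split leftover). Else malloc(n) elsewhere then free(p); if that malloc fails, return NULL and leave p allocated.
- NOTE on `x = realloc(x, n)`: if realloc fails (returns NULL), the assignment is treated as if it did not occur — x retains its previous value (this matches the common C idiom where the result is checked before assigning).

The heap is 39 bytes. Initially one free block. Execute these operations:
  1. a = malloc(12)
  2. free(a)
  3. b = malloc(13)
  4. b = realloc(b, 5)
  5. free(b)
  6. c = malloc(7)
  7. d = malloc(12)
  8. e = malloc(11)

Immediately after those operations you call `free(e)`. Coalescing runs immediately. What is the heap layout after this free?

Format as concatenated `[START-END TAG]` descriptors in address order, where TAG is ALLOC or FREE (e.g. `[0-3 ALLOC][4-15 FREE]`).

Op 1: a = malloc(12) -> a = 0; heap: [0-11 ALLOC][12-38 FREE]
Op 2: free(a) -> (freed a); heap: [0-38 FREE]
Op 3: b = malloc(13) -> b = 0; heap: [0-12 ALLOC][13-38 FREE]
Op 4: b = realloc(b, 5) -> b = 0; heap: [0-4 ALLOC][5-38 FREE]
Op 5: free(b) -> (freed b); heap: [0-38 FREE]
Op 6: c = malloc(7) -> c = 0; heap: [0-6 ALLOC][7-38 FREE]
Op 7: d = malloc(12) -> d = 7; heap: [0-6 ALLOC][7-18 ALLOC][19-38 FREE]
Op 8: e = malloc(11) -> e = 19; heap: [0-6 ALLOC][7-18 ALLOC][19-29 ALLOC][30-38 FREE]
free(e): e = 19 -> block [19-29 ALLOC]; mark free, coalesce with adjacent free neighbors -> [0-6 ALLOC][7-18 ALLOC][19-38 FREE]

Answer: [0-6 ALLOC][7-18 ALLOC][19-38 FREE]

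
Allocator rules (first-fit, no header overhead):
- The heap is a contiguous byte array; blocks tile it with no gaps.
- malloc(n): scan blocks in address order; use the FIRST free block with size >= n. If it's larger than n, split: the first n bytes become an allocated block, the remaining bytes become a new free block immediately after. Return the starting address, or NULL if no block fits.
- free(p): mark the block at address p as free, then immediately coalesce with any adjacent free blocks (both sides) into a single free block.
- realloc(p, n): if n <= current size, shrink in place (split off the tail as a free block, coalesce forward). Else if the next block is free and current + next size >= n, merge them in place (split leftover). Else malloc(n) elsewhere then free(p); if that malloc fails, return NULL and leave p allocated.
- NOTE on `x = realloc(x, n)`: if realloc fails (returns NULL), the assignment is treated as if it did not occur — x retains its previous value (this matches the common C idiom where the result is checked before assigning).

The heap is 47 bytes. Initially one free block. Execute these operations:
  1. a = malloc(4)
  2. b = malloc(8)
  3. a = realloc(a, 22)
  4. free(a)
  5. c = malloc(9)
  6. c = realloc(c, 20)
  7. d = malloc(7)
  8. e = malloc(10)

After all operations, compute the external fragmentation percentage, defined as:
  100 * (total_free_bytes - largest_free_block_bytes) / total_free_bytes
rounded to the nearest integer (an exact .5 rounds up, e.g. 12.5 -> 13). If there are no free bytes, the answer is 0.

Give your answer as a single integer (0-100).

Answer: 33

Derivation:
Op 1: a = malloc(4) -> a = 0; heap: [0-3 ALLOC][4-46 FREE]
Op 2: b = malloc(8) -> b = 4; heap: [0-3 ALLOC][4-11 ALLOC][12-46 FREE]
Op 3: a = realloc(a, 22) -> a = 12; heap: [0-3 FREE][4-11 ALLOC][12-33 ALLOC][34-46 FREE]
Op 4: free(a) -> (freed a); heap: [0-3 FREE][4-11 ALLOC][12-46 FREE]
Op 5: c = malloc(9) -> c = 12; heap: [0-3 FREE][4-11 ALLOC][12-20 ALLOC][21-46 FREE]
Op 6: c = realloc(c, 20) -> c = 12; heap: [0-3 FREE][4-11 ALLOC][12-31 ALLOC][32-46 FREE]
Op 7: d = malloc(7) -> d = 32; heap: [0-3 FREE][4-11 ALLOC][12-31 ALLOC][32-38 ALLOC][39-46 FREE]
Op 8: e = malloc(10) -> e = NULL; heap: [0-3 FREE][4-11 ALLOC][12-31 ALLOC][32-38 ALLOC][39-46 FREE]
Free blocks: [4 8] total_free=12 largest=8 -> 100*(12-8)/12 = 400/12 ≈ 33.333 -> rounds to 33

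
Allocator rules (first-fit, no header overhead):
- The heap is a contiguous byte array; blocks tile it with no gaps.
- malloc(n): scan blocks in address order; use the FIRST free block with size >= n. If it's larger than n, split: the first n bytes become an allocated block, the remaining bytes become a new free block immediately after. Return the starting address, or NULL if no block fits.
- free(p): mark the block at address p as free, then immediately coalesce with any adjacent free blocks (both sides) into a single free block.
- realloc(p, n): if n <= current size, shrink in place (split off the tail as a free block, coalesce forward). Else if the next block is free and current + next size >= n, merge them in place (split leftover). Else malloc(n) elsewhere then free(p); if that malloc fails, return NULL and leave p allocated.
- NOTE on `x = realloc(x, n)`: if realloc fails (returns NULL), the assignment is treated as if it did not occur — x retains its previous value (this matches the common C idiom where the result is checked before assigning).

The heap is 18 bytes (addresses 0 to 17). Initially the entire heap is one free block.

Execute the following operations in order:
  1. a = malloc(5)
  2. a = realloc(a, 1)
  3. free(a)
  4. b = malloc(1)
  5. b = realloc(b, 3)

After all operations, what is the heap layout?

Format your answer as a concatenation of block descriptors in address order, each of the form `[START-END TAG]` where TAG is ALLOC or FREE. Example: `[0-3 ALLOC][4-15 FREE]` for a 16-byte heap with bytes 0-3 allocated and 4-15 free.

Op 1: a = malloc(5) -> a = 0; heap: [0-4 ALLOC][5-17 FREE]
Op 2: a = realloc(a, 1) -> a = 0; heap: [0-0 ALLOC][1-17 FREE]
Op 3: free(a) -> (freed a); heap: [0-17 FREE]
Op 4: b = malloc(1) -> b = 0; heap: [0-0 ALLOC][1-17 FREE]
Op 5: b = realloc(b, 3) -> b = 0; heap: [0-2 ALLOC][3-17 FREE]

Answer: [0-2 ALLOC][3-17 FREE]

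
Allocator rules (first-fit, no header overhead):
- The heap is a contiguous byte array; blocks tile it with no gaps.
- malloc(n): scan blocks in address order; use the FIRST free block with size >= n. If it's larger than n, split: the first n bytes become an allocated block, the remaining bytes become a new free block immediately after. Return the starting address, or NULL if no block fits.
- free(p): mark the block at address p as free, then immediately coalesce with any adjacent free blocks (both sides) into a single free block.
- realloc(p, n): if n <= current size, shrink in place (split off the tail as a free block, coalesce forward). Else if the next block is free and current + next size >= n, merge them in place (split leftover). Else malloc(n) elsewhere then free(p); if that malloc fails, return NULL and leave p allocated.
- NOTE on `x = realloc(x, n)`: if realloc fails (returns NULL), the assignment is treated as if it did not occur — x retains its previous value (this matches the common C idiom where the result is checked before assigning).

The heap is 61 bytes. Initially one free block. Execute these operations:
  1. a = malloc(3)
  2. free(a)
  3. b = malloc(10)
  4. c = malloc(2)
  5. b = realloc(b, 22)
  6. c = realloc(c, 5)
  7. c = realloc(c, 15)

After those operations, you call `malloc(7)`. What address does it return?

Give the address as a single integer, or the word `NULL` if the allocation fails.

Answer: 0

Derivation:
Op 1: a = malloc(3) -> a = 0; heap: [0-2 ALLOC][3-60 FREE]
Op 2: free(a) -> (freed a); heap: [0-60 FREE]
Op 3: b = malloc(10) -> b = 0; heap: [0-9 ALLOC][10-60 FREE]
Op 4: c = malloc(2) -> c = 10; heap: [0-9 ALLOC][10-11 ALLOC][12-60 FREE]
Op 5: b = realloc(b, 22) -> b = 12; heap: [0-9 FREE][10-11 ALLOC][12-33 ALLOC][34-60 FREE]
Op 6: c = realloc(c, 5) -> c = 0; heap: [0-4 ALLOC][5-11 FREE][12-33 ALLOC][34-60 FREE]
Op 7: c = realloc(c, 15) -> c = 34; heap: [0-11 FREE][12-33 ALLOC][34-48 ALLOC][49-60 FREE]
malloc(7): first-fit scan over [0-11 FREE][12-33 ALLOC][34-48 ALLOC][49-60 FREE] -> 0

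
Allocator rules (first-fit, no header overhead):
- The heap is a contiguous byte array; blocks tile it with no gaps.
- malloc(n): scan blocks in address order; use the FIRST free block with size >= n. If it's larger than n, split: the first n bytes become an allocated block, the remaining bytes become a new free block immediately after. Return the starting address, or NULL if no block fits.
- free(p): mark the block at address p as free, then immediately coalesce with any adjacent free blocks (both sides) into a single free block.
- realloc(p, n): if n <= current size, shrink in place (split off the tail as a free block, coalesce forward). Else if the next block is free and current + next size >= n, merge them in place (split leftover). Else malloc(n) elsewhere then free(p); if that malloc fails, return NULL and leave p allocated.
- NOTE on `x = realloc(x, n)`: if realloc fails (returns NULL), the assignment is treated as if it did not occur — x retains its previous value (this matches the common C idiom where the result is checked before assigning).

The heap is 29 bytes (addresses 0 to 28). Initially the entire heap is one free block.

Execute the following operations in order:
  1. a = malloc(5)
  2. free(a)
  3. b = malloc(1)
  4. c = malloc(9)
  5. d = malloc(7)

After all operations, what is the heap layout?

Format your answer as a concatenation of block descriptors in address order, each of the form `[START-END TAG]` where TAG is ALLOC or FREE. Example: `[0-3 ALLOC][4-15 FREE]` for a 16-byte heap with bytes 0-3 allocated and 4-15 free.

Op 1: a = malloc(5) -> a = 0; heap: [0-4 ALLOC][5-28 FREE]
Op 2: free(a) -> (freed a); heap: [0-28 FREE]
Op 3: b = malloc(1) -> b = 0; heap: [0-0 ALLOC][1-28 FREE]
Op 4: c = malloc(9) -> c = 1; heap: [0-0 ALLOC][1-9 ALLOC][10-28 FREE]
Op 5: d = malloc(7) -> d = 10; heap: [0-0 ALLOC][1-9 ALLOC][10-16 ALLOC][17-28 FREE]

Answer: [0-0 ALLOC][1-9 ALLOC][10-16 ALLOC][17-28 FREE]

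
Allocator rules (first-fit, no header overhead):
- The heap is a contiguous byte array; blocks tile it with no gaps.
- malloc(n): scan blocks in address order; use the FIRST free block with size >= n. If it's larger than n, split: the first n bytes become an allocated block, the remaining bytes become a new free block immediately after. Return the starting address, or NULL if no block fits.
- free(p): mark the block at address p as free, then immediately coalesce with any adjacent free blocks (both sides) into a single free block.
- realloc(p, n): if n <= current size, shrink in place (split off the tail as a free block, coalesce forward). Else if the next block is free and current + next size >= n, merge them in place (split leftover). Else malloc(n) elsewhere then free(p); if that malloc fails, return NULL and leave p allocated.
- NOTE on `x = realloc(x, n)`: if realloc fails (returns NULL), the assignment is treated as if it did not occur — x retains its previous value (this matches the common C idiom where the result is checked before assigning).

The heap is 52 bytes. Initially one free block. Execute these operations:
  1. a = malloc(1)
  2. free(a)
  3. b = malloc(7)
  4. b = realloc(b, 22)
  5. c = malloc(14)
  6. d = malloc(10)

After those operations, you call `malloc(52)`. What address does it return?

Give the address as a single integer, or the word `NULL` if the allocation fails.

Op 1: a = malloc(1) -> a = 0; heap: [0-0 ALLOC][1-51 FREE]
Op 2: free(a) -> (freed a); heap: [0-51 FREE]
Op 3: b = malloc(7) -> b = 0; heap: [0-6 ALLOC][7-51 FREE]
Op 4: b = realloc(b, 22) -> b = 0; heap: [0-21 ALLOC][22-51 FREE]
Op 5: c = malloc(14) -> c = 22; heap: [0-21 ALLOC][22-35 ALLOC][36-51 FREE]
Op 6: d = malloc(10) -> d = 36; heap: [0-21 ALLOC][22-35 ALLOC][36-45 ALLOC][46-51 FREE]
malloc(52): first-fit scan over [0-21 ALLOC][22-35 ALLOC][36-45 ALLOC][46-51 FREE] -> NULL

Answer: NULL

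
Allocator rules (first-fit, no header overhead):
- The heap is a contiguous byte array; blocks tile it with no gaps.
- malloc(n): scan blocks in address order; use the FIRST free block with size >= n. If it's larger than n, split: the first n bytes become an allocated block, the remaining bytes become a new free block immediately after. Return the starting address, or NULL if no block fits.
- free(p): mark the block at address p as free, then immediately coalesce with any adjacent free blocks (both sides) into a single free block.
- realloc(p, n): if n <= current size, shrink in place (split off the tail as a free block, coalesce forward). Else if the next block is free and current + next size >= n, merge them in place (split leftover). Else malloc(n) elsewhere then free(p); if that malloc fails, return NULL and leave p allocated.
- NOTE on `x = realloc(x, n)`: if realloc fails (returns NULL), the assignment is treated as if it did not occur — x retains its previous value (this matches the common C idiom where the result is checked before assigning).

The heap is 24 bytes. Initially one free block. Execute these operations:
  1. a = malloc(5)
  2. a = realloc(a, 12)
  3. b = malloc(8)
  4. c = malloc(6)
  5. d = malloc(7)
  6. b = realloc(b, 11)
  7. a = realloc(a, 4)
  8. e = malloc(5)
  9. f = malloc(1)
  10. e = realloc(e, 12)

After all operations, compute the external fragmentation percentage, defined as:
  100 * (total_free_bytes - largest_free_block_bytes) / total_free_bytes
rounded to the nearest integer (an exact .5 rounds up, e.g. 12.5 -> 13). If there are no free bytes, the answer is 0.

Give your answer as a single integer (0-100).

Op 1: a = malloc(5) -> a = 0; heap: [0-4 ALLOC][5-23 FREE]
Op 2: a = realloc(a, 12) -> a = 0; heap: [0-11 ALLOC][12-23 FREE]
Op 3: b = malloc(8) -> b = 12; heap: [0-11 ALLOC][12-19 ALLOC][20-23 FREE]
Op 4: c = malloc(6) -> c = NULL; heap: [0-11 ALLOC][12-19 ALLOC][20-23 FREE]
Op 5: d = malloc(7) -> d = NULL; heap: [0-11 ALLOC][12-19 ALLOC][20-23 FREE]
Op 6: b = realloc(b, 11) -> b = 12; heap: [0-11 ALLOC][12-22 ALLOC][23-23 FREE]
Op 7: a = realloc(a, 4) -> a = 0; heap: [0-3 ALLOC][4-11 FREE][12-22 ALLOC][23-23 FREE]
Op 8: e = malloc(5) -> e = 4; heap: [0-3 ALLOC][4-8 ALLOC][9-11 FREE][12-22 ALLOC][23-23 FREE]
Op 9: f = malloc(1) -> f = 9; heap: [0-3 ALLOC][4-8 ALLOC][9-9 ALLOC][10-11 FREE][12-22 ALLOC][23-23 FREE]
Op 10: e = realloc(e, 12) -> NULL (e unchanged); heap: [0-3 ALLOC][4-8 ALLOC][9-9 ALLOC][10-11 FREE][12-22 ALLOC][23-23 FREE]
Free blocks: [2 1] total_free=3 largest=2 -> 100*(3-2)/3 = 100/3 ≈ 33.333 -> rounds to 33

Answer: 33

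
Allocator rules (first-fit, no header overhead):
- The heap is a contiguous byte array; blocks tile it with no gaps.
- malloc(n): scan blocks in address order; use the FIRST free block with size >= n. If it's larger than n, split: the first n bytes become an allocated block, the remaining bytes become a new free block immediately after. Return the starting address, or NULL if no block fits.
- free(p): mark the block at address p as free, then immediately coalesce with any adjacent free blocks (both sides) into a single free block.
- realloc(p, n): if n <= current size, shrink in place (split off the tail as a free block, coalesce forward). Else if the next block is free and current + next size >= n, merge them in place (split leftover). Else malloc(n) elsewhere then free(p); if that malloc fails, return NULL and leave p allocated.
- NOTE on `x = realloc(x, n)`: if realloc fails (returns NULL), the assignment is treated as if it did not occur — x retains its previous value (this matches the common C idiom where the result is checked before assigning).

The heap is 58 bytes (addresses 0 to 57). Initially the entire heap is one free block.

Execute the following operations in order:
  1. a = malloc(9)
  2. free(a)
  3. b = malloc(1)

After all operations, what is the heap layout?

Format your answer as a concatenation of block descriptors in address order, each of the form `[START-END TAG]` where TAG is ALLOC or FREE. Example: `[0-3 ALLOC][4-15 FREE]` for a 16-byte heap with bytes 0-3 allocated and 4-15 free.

Op 1: a = malloc(9) -> a = 0; heap: [0-8 ALLOC][9-57 FREE]
Op 2: free(a) -> (freed a); heap: [0-57 FREE]
Op 3: b = malloc(1) -> b = 0; heap: [0-0 ALLOC][1-57 FREE]

Answer: [0-0 ALLOC][1-57 FREE]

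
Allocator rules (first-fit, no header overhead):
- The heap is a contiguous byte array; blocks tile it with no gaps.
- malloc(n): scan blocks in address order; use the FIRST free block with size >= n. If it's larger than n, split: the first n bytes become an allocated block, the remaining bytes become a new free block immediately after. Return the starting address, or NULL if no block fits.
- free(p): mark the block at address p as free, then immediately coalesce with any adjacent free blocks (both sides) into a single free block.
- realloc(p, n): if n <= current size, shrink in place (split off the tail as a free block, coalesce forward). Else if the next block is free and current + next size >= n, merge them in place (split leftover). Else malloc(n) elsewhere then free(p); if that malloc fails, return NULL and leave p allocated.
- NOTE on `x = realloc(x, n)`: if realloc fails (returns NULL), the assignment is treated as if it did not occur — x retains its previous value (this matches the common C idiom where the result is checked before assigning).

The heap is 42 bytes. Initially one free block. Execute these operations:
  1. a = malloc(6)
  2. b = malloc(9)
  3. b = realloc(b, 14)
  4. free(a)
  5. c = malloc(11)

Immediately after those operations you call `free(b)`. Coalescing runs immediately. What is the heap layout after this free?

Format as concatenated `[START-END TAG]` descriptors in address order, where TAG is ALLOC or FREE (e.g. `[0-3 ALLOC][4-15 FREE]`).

Answer: [0-19 FREE][20-30 ALLOC][31-41 FREE]

Derivation:
Op 1: a = malloc(6) -> a = 0; heap: [0-5 ALLOC][6-41 FREE]
Op 2: b = malloc(9) -> b = 6; heap: [0-5 ALLOC][6-14 ALLOC][15-41 FREE]
Op 3: b = realloc(b, 14) -> b = 6; heap: [0-5 ALLOC][6-19 ALLOC][20-41 FREE]
Op 4: free(a) -> (freed a); heap: [0-5 FREE][6-19 ALLOC][20-41 FREE]
Op 5: c = malloc(11) -> c = 20; heap: [0-5 FREE][6-19 ALLOC][20-30 ALLOC][31-41 FREE]
free(b): b = 6 -> block [6-19 ALLOC]; mark free, coalesce with adjacent free neighbors -> [0-19 FREE][20-30 ALLOC][31-41 FREE]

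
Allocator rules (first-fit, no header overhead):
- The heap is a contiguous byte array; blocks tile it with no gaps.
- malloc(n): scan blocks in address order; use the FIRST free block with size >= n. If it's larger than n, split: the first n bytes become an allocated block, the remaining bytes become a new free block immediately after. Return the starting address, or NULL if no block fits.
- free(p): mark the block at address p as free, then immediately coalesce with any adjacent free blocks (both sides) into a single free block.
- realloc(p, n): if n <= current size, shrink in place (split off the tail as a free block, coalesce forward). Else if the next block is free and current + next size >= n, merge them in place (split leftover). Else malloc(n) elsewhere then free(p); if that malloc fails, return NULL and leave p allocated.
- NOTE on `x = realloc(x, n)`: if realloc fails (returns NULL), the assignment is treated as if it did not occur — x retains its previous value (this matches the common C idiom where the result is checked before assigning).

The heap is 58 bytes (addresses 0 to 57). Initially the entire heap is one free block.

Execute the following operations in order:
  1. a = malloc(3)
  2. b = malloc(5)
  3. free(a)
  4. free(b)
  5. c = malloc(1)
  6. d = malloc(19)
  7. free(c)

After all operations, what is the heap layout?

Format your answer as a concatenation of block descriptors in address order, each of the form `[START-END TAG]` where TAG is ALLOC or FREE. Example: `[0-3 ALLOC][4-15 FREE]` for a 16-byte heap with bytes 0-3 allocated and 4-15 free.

Answer: [0-0 FREE][1-19 ALLOC][20-57 FREE]

Derivation:
Op 1: a = malloc(3) -> a = 0; heap: [0-2 ALLOC][3-57 FREE]
Op 2: b = malloc(5) -> b = 3; heap: [0-2 ALLOC][3-7 ALLOC][8-57 FREE]
Op 3: free(a) -> (freed a); heap: [0-2 FREE][3-7 ALLOC][8-57 FREE]
Op 4: free(b) -> (freed b); heap: [0-57 FREE]
Op 5: c = malloc(1) -> c = 0; heap: [0-0 ALLOC][1-57 FREE]
Op 6: d = malloc(19) -> d = 1; heap: [0-0 ALLOC][1-19 ALLOC][20-57 FREE]
Op 7: free(c) -> (freed c); heap: [0-0 FREE][1-19 ALLOC][20-57 FREE]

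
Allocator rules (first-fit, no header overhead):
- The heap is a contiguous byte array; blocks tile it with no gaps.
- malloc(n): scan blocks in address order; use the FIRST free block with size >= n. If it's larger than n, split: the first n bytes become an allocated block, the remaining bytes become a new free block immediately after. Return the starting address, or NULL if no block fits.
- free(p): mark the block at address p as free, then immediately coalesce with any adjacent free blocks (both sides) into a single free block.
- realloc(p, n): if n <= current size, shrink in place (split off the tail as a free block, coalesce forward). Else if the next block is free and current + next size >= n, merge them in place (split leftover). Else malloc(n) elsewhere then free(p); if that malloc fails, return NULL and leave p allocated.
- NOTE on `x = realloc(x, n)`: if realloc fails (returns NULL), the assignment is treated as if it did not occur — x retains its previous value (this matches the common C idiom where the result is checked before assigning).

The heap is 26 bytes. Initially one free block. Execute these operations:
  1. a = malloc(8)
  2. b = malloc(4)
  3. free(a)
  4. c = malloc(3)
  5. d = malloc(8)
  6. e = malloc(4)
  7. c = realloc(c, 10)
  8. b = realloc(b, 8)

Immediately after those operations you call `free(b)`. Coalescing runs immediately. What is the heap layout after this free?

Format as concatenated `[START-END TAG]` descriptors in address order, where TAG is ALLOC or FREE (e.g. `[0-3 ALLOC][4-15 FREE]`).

Op 1: a = malloc(8) -> a = 0; heap: [0-7 ALLOC][8-25 FREE]
Op 2: b = malloc(4) -> b = 8; heap: [0-7 ALLOC][8-11 ALLOC][12-25 FREE]
Op 3: free(a) -> (freed a); heap: [0-7 FREE][8-11 ALLOC][12-25 FREE]
Op 4: c = malloc(3) -> c = 0; heap: [0-2 ALLOC][3-7 FREE][8-11 ALLOC][12-25 FREE]
Op 5: d = malloc(8) -> d = 12; heap: [0-2 ALLOC][3-7 FREE][8-11 ALLOC][12-19 ALLOC][20-25 FREE]
Op 6: e = malloc(4) -> e = 3; heap: [0-2 ALLOC][3-6 ALLOC][7-7 FREE][8-11 ALLOC][12-19 ALLOC][20-25 FREE]
Op 7: c = realloc(c, 10) -> NULL (c unchanged); heap: [0-2 ALLOC][3-6 ALLOC][7-7 FREE][8-11 ALLOC][12-19 ALLOC][20-25 FREE]
Op 8: b = realloc(b, 8) -> NULL (b unchanged); heap: [0-2 ALLOC][3-6 ALLOC][7-7 FREE][8-11 ALLOC][12-19 ALLOC][20-25 FREE]
free(b): b = 8 -> block [8-11 ALLOC]; mark free, coalesce with adjacent free neighbors -> [0-2 ALLOC][3-6 ALLOC][7-11 FREE][12-19 ALLOC][20-25 FREE]

Answer: [0-2 ALLOC][3-6 ALLOC][7-11 FREE][12-19 ALLOC][20-25 FREE]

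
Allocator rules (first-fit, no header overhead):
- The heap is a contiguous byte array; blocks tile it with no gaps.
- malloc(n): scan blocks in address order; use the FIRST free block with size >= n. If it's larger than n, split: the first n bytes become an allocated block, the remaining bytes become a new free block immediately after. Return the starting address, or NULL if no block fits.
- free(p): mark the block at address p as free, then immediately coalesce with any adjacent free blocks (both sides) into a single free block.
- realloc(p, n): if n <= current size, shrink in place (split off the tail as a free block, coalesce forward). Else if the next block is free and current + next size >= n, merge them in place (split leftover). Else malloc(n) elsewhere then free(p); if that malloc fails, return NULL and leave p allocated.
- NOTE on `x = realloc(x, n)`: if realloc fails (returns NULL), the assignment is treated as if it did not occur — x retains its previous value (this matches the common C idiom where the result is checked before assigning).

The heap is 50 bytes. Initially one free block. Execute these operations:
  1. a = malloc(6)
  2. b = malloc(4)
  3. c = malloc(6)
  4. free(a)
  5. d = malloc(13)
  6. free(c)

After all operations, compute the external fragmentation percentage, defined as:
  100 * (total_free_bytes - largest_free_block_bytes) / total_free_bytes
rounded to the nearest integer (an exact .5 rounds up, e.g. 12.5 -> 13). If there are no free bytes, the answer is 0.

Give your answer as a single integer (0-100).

Op 1: a = malloc(6) -> a = 0; heap: [0-5 ALLOC][6-49 FREE]
Op 2: b = malloc(4) -> b = 6; heap: [0-5 ALLOC][6-9 ALLOC][10-49 FREE]
Op 3: c = malloc(6) -> c = 10; heap: [0-5 ALLOC][6-9 ALLOC][10-15 ALLOC][16-49 FREE]
Op 4: free(a) -> (freed a); heap: [0-5 FREE][6-9 ALLOC][10-15 ALLOC][16-49 FREE]
Op 5: d = malloc(13) -> d = 16; heap: [0-5 FREE][6-9 ALLOC][10-15 ALLOC][16-28 ALLOC][29-49 FREE]
Op 6: free(c) -> (freed c); heap: [0-5 FREE][6-9 ALLOC][10-15 FREE][16-28 ALLOC][29-49 FREE]
Free blocks: [6 6 21] total_free=33 largest=21 -> 100*(33-21)/33 = 1200/33 ≈ 36.364 -> rounds to 36

Answer: 36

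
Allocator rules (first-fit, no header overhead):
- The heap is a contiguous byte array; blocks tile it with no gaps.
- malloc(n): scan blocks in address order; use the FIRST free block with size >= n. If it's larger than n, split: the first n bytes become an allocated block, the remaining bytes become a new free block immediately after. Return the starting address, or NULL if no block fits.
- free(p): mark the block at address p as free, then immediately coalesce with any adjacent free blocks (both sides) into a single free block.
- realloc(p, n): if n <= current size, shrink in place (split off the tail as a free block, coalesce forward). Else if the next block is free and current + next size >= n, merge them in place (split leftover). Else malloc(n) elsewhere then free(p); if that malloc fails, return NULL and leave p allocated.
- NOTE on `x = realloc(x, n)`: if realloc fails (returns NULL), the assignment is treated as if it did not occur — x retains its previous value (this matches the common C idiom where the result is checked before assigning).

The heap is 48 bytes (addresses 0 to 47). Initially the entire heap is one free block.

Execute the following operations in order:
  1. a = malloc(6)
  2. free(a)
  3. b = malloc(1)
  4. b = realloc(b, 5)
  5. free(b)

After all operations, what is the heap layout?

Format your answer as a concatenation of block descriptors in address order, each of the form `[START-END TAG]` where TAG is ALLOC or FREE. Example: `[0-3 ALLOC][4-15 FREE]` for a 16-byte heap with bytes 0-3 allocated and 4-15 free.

Op 1: a = malloc(6) -> a = 0; heap: [0-5 ALLOC][6-47 FREE]
Op 2: free(a) -> (freed a); heap: [0-47 FREE]
Op 3: b = malloc(1) -> b = 0; heap: [0-0 ALLOC][1-47 FREE]
Op 4: b = realloc(b, 5) -> b = 0; heap: [0-4 ALLOC][5-47 FREE]
Op 5: free(b) -> (freed b); heap: [0-47 FREE]

Answer: [0-47 FREE]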